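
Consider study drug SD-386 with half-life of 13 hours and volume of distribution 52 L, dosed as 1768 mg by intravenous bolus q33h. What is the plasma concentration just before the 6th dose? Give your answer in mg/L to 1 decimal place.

f = (1/2)^(τ/t½) = (1/2)^(33/13) ≈ 0.1721.
C₀ = D/Vd = 1768/52 ≈ 34.000 mg/L.
Before the 6th dose, 5 doses have been given. Superposition: Cmin = C₀·(f + f² + … + f^5).
≈ 34.000 × (0.1721 + 0.0296 + 0.0051 + 0.0009 + 0.0002) ≈ 34.000 × 0.2079 ≈ 7.069 mg/L.

7.1 mg/L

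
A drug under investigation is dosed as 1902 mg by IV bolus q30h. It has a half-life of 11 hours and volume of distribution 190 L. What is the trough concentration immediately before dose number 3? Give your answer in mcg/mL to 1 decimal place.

1.7 mcg/mL

f = (1/2)^(τ/t½) = (1/2)^(30/11) ≈ 0.1510.
C₀ = D/Vd = 1902/190 ≈ 10.011 mcg/mL.
Before the 3rd dose, 2 doses have been given. Superposition: Cmin = C₀·(f + f²).
≈ 10.011 × (0.1510 + 0.0228) ≈ 10.011 × 0.1738 ≈ 1.740 mcg/mL.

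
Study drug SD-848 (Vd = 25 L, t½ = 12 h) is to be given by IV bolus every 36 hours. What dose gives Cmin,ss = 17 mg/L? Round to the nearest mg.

2975 mg

τ/t½ = 36/12 ≈ 3, so f = (1/2)^(36/12) ≈ 0.125000.
Cmin,ss = (D/Vd)·f/(1−f), so D = Cmin,ss·Vd·(1−f)/f.
D = 17 × 25 × (1−f)/f ≈ 17 × 25 × 7.00000 ≈ 2975.00 mg.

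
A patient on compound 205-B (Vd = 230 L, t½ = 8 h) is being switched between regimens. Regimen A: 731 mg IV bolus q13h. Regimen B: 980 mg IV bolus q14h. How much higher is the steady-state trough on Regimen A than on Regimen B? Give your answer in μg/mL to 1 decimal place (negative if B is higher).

-0.3 μg/mL

Regimen A: f = (1/2)^(13/8) ≈ 0.3242; Cmin,ss = (731/230)·f/(1−f) ≈ 1.525 μg/mL.
Regimen B: f = (1/2)^(14/8) ≈ 0.2973; Cmin,ss = (980/230)·f/(1−f) ≈ 1.803 μg/mL.
Difference ≈ 1.525 − 1.803 ≈ -0.278 μg/mL.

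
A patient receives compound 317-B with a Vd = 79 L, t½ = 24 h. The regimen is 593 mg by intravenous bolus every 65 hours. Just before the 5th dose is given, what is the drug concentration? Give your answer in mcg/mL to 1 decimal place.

1.4 mcg/mL

f = (1/2)^(τ/t½) = (1/2)^(65/24) ≈ 0.1530.
C₀ = D/Vd = 593/79 ≈ 7.506 mcg/mL.
Before the 5th dose, 4 doses have been given. Superposition: Cmin = C₀·(f + f² + … + f^4).
≈ 7.506 × (0.1530 + 0.0234 + 0.0036 + 0.0005) ≈ 7.506 × 0.1805 ≈ 1.355 mcg/mL.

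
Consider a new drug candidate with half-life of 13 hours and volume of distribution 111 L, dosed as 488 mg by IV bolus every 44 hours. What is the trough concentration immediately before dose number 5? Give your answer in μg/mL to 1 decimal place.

f = (1/2)^(τ/t½) = (1/2)^(44/13) ≈ 0.0957.
C₀ = D/Vd = 488/111 ≈ 4.396 μg/mL.
Before the 5th dose, 4 doses have been given. Superposition: Cmin = C₀·(f + f² + … + f^4).
≈ 4.396 × (0.0957 + 0.0092 + 0.0009 + 0.0001) ≈ 4.396 × 0.1059 ≈ 0.466 μg/mL.

0.5 μg/mL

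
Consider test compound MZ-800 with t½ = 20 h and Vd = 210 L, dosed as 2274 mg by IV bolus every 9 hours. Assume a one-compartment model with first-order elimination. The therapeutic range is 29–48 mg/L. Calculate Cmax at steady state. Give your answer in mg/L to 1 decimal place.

k = ln2/t½ = ln2/20 ≈ 0.034657 h⁻¹; fraction remaining f = e^(−kτ) = e^(−0.034657×9) ≈ 0.7320.
Accumulation ratio R = 1/(1 − f) ≈ 1/0.2680 ≈ 3.7313.
Each bolus raises the concentration by D/Vd = 2274/210 ≈ 10.829 mg/L.
Steady-state peak Cmax,ss = C₀·R ≈ 10.829 × 3.7313 ≈ 40.406 mg/L.
Peak 40.4 mg/L vs MTC 48 mg/L: below toxic threshold.

40.4 mg/L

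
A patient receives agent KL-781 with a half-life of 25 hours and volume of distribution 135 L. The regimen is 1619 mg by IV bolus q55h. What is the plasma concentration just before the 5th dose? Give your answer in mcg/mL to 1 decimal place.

f = (1/2)^(τ/t½) = (1/2)^(55/25) ≈ 0.2176.
C₀ = D/Vd = 1619/135 ≈ 11.993 mcg/mL.
Before the 5th dose, 4 doses have been given. Superposition: Cmin = C₀·(f + f² + … + f^4).
≈ 11.993 × (0.2176 + 0.0473 + 0.0103 + 0.0022) ≈ 11.993 × 0.2774 ≈ 3.327 mcg/mL.

3.3 mcg/mL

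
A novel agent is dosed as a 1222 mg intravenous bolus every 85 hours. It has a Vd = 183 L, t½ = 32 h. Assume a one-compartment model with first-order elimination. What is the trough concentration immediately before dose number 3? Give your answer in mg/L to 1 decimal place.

1.2 mg/L

f = (1/2)^(τ/t½) = (1/2)^(85/32) ≈ 0.1586.
C₀ = D/Vd = 1222/183 ≈ 6.678 mg/L.
Before the 3rd dose, 2 doses have been given. Superposition: Cmin = C₀·(f + f²).
≈ 6.678 × (0.1586 + 0.0252) ≈ 6.678 × 0.1838 ≈ 1.227 mg/L.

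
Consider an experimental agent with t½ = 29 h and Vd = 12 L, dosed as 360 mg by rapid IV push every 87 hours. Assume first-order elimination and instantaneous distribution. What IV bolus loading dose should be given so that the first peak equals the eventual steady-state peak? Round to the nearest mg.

411 mg

f = (1/2)^(87/29) ≈ 0.125000; accumulation ratio R = 1/(1−f) ≈ 1.14286.
Loading dose to hit Cmax,ss on first dose: D_load = D_maint·R ≈ 360 × 1.14286 ≈ 411.43 mg.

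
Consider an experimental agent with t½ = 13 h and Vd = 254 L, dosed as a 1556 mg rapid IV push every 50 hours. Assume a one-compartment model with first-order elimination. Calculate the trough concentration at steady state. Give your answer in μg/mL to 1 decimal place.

Over one 50-h interval, 50/13 ≈ 3.8462 half-lives elapse, leaving f ≈ 0.0695 of each dose.
Accumulation ratio R = 1/(1 − f) ≈ 1/0.9305 ≈ 1.0747.
Each bolus raises the concentration by D/Vd = 1556/254 ≈ 6.126 μg/mL.
Cmax,ss = C₀/(1 − f) ≈ 6.126/0.9305 ≈ 6.584 μg/mL.
One interval later, Cmin,ss = Cmax,ss·e^(−kτ) ≈ 6.584 × 0.0695 ≈ 0.458 μg/mL.

0.5 μg/mL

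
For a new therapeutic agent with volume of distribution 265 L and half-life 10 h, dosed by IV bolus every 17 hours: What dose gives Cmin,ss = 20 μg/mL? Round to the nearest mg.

11920 mg

τ/t½ = 17/10 ≈ 1.7, so f = (1/2)^(17/10) ≈ 0.307786.
Cmin,ss = (D/Vd)·f/(1−f), so D = Cmin,ss·Vd·(1−f)/f.
D = 20 × 265 × (1−f)/f ≈ 20 × 265 × 2.24901 ≈ 11919.75 mg.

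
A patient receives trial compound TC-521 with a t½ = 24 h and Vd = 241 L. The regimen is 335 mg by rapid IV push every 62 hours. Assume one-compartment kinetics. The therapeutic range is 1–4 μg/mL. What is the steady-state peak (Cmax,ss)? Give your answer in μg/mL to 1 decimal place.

τ/t½ = 62/24 ≈ 2.5833, so fraction remaining f = (1/2)^(62/24) ≈ 0.1669.
Accumulation ratio R = 1/(1 − f) ≈ 1/0.8331 ≈ 1.2003.
Single-dose peak C₀ = D/Vd = 335/241 ≈ 1.390 μg/mL.
Steady-state peak Cmax,ss = C₀·R ≈ 1.390 × 1.2003 ≈ 1.668 μg/mL.
Peak 1.7 μg/mL vs MTC 4 μg/mL: below toxic threshold.

1.7 μg/mL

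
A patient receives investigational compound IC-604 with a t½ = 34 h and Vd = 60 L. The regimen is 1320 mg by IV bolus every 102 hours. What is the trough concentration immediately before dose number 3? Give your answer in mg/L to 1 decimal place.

3.1 mg/L

f = (1/2)^(τ/t½) = (1/2)^(102/34) ≈ 0.1250.
C₀ = D/Vd = 1320/60 ≈ 22.000 mg/L.
Before the 3rd dose, 2 doses have been given. Superposition: Cmin = C₀·(f + f²).
≈ 22.000 × (0.1250 + 0.0156) ≈ 22.000 × 0.1406 ≈ 3.093 mg/L.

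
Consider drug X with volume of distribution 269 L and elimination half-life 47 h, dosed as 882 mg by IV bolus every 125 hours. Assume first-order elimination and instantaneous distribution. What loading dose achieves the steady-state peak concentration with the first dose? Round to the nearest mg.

f = (1/2)^(125/47) ≈ 0.158266; accumulation ratio R = 1/(1−f) ≈ 1.18802.
Loading dose to hit Cmax,ss on first dose: D_load = D_maint·R ≈ 882 × 1.18802 ≈ 1047.83 mg.

1048 mg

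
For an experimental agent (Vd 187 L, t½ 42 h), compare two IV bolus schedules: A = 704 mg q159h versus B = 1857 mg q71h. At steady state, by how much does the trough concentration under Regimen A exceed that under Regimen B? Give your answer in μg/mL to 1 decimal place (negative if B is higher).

-4.2 μg/mL

Regimen A: f = (1/2)^(159/42) ≈ 0.0725; Cmin,ss = (704/187)·f/(1−f) ≈ 0.294 μg/mL.
Regimen B: f = (1/2)^(71/42) ≈ 0.3098; Cmin,ss = (1857/187)·f/(1−f) ≈ 4.457 μg/mL.
Difference ≈ 0.294 − 4.457 ≈ -4.163 μg/mL.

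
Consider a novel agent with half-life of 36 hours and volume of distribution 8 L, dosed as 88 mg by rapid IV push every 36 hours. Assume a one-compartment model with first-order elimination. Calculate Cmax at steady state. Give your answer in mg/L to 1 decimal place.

22.0 mg/L

τ = 36 h = 1 half-life, so f = (1/2)^1 = 0.5.
At steady state, R = 1/(1 − 0.5) = 2/1.
Single-dose peak C₀ = D/Vd = 88/8 = 11 mg/L.
Steady-state peak Cmax,ss = C₀·R = 11 × 2/1 ≈ 22.000 mg/L.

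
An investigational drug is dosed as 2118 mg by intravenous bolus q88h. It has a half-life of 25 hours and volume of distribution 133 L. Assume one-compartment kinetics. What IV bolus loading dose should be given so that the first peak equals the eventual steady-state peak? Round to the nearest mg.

f = (1/2)^(88/25) ≈ 0.087171; accumulation ratio R = 1/(1−f) ≈ 1.09550.
Loading dose to hit Cmax,ss on first dose: D_load = D_maint·R ≈ 2118 × 1.09550 ≈ 2320.27 mg.

2320 mg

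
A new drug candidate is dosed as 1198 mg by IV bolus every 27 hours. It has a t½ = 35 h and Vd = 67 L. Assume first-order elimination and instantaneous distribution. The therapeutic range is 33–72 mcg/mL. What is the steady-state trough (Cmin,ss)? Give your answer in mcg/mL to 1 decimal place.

τ/t½ = 27/35 ≈ 0.77143, so fraction remaining f = (1/2)^(27/35) ≈ 0.5858.
At steady state, accumulation factor R = 1/(1 − e^(−kτ)) ≈ 2.4143.
Single-dose peak C₀ = D/Vd = 1198/67 ≈ 17.881 mcg/mL.
Cmax,ss = C₀/(1 − f) ≈ 17.881/0.4142 ≈ 43.170 mcg/mL.
Steady-state trough Cmin,ss = Cmax,ss·f ≈ 43.170 × 0.5858 ≈ 25.289 mcg/mL.
Trough 25.3 mcg/mL vs MEC 33 mcg/mL: subtherapeutic.

25.3 mcg/mL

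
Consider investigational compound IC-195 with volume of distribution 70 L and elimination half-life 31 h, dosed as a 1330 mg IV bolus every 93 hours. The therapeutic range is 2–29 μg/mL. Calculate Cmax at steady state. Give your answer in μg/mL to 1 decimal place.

21.7 μg/mL

τ = 93 h = 3 half-lives, so f = (1/2)^3 = 0.125.
Accumulation ratio R = 1/(1 − f) = 1/0.875 = 8/7.
Single-dose peak C₀ = D/Vd = 1330/70 = 19 μg/mL.
Steady-state peak Cmax,ss = C₀·R = 19 × 8/7 ≈ 21.714 μg/mL.
Peak 21.7 μg/mL vs MTC 29 μg/mL: below toxic threshold.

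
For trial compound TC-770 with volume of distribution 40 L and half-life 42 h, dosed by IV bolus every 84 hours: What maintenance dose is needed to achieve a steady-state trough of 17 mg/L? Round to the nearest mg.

τ/t½ = 84/42 ≈ 2, so f = (1/2)^(84/42) ≈ 0.250000.
Cmin,ss = (D/Vd)·f/(1−f), so D = Cmin,ss·Vd·(1−f)/f.
D = 17 × 40 × (1−f)/f ≈ 17 × 40 × 3.00000 ≈ 2040.00 mg.

2040 mg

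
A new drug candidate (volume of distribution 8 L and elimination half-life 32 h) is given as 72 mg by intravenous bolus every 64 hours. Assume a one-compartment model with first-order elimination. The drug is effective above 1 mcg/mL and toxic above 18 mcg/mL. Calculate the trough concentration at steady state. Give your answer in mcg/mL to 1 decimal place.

The dosing interval is 2 half-lives, so f = 2^(−2) = 0.25.
Accumulation ratio R = 1/(1 − f) = 1/0.75 = 4/3.
Single-dose peak C₀ = D/Vd = 72/8 = 9 mcg/mL.
Steady-state peak Cmax,ss = C₀·R = 9 × 4/3 ≈ 12.000 mcg/mL.
Steady-state trough Cmin,ss = Cmax,ss·f ≈ 12.000 × 0.25 ≈ 3.000 mcg/mL.
Trough 3.0 mcg/mL vs MEC 1 mcg/mL: adequate.

3.0 mcg/mL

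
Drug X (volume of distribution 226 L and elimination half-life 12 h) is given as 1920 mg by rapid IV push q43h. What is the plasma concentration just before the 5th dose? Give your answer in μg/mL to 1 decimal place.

0.8 μg/mL

f = (1/2)^(τ/t½) = (1/2)^(43/12) ≈ 0.0834.
C₀ = D/Vd = 1920/226 ≈ 8.496 μg/mL.
Before the 5th dose, 4 doses have been given. Superposition: Cmin = C₀·(f + f² + … + f^4).
≈ 8.496 × (0.0834 + 0.0070 + 0.0006 + 0.0000) ≈ 8.496 × 0.0910 ≈ 0.773 μg/mL.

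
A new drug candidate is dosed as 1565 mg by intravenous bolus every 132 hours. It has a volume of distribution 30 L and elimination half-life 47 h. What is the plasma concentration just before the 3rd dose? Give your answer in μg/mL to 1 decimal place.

8.5 μg/mL

f = (1/2)^(τ/t½) = (1/2)^(132/47) ≈ 0.1427.
C₀ = D/Vd = 1565/30 ≈ 52.167 μg/mL.
Before the 3rd dose, 2 doses have been given. Superposition: Cmin = C₀·(f + f²).
≈ 52.167 × (0.1427 + 0.0204) ≈ 52.167 × 0.1631 ≈ 8.508 μg/mL.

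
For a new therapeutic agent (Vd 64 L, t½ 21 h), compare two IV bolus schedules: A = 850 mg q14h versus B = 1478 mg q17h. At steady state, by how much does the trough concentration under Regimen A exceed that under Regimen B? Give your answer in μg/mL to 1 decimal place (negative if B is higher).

-8.1 μg/mL

Regimen A: f = (1/2)^(14/21) ≈ 0.6300; Cmin,ss = (850/64)·f/(1−f) ≈ 22.614 μg/mL.
Regimen B: f = (1/2)^(17/21) ≈ 0.5706; Cmin,ss = (1478/64)·f/(1−f) ≈ 30.688 μg/mL.
Difference ≈ 22.614 − 30.688 ≈ -8.074 μg/mL.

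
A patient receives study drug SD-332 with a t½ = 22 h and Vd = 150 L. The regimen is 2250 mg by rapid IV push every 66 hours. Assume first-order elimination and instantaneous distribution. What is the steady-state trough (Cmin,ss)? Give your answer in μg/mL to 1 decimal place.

2.1 μg/mL

τ = 66 h = 3 half-lives, so f = (1/2)^3 = 0.125.
At steady state, R = 1/(1 − 0.125) = 8/7.
Single-dose peak C₀ = D/Vd = 2250/150 = 15 μg/mL.
Steady-state peak Cmax,ss = C₀·R = 15 × 8/7 ≈ 17.143 μg/mL.
Steady-state trough Cmin,ss = Cmax,ss·f ≈ 17.143 × 0.125 ≈ 2.143 μg/mL.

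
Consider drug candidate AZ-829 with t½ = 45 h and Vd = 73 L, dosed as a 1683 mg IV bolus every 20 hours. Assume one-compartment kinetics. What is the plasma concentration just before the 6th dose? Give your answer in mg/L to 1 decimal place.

50.2 mg/L

f = (1/2)^(τ/t½) = (1/2)^(20/45) ≈ 0.7349.
C₀ = D/Vd = 1683/73 ≈ 23.055 mg/L.
Before the 6th dose, 5 doses have been given. Superposition: Cmin = C₀·(f + f² + … + f^5).
≈ 23.055 × (0.7349 + 0.5401 + 0.3969 + 0.2917 + 0.2144) ≈ 23.055 × 2.1780 ≈ 50.214 mg/L.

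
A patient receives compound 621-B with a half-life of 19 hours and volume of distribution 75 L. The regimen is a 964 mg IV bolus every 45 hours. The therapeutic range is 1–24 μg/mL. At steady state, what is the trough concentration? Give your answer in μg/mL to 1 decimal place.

3.1 μg/mL

k = ln2/t½ = ln2/19 ≈ 0.036481 h⁻¹; fraction remaining f = e^(−kτ) = e^(−0.036481×45) ≈ 0.1937.
Single-dose peak C₀ = D/Vd = 964/75 ≈ 12.853 μg/mL.
Steady-state trough Cmin,ss = C₀·f/(1−f) ≈ 12.853 × 0.1937/0.8063 ≈ 3.088 μg/mL.
Trough 3.1 μg/mL vs MEC 1 μg/mL: adequate.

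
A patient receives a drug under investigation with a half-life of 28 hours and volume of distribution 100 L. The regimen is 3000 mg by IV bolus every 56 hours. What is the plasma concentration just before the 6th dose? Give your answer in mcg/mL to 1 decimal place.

10.0 mcg/mL

f = (1/2)^(τ/t½) = (1/2)^(56/28) ≈ 0.2500.
C₀ = D/Vd = 3000/100 ≈ 30.000 mcg/mL.
Before the 6th dose, 5 doses have been given. Superposition: Cmin = C₀·(f + f² + … + f^5).
≈ 30.000 × (0.2500 + 0.0625 + 0.0156 + 0.0039 + 0.0010) ≈ 30.000 × 0.3330 ≈ 9.990 mcg/mL.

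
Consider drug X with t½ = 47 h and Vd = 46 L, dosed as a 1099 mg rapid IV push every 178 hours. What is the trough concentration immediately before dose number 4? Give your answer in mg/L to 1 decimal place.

1.9 mg/L

f = (1/2)^(τ/t½) = (1/2)^(178/47) ≈ 0.0724.
C₀ = D/Vd = 1099/46 ≈ 23.891 mg/L.
Before the 4th dose, 3 doses have been given. Superposition: Cmin = C₀·(f + f² + … + f^3).
≈ 23.891 × (0.0724 + 0.0052 + 0.0004) ≈ 23.891 × 0.0780 ≈ 1.863 mg/L.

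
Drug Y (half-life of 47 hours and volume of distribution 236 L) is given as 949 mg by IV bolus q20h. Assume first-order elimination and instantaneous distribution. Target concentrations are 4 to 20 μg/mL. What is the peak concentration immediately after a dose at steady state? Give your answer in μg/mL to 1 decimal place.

15.7 μg/mL

τ/t½ = 20/47 ≈ 0.42553, so fraction remaining f = (1/2)^(20/47) ≈ 0.7446.
Accumulation ratio R = 1/(1 − f) ≈ 1/0.2554 ≈ 3.9154.
Each bolus raises the concentration by D/Vd = 949/236 ≈ 4.021 μg/mL.
Cmax,ss = C₀/(1 − f) ≈ 4.021/0.2554 ≈ 15.744 μg/mL.
Peak 15.7 μg/mL vs MTC 20 μg/mL: below toxic threshold.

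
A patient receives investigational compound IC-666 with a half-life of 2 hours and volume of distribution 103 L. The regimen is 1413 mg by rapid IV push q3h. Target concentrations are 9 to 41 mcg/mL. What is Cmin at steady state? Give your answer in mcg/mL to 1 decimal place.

7.5 mcg/mL

τ/t½ = 3/2 ≈ 1.5, so fraction remaining f = (1/2)^(3/2) ≈ 0.3536.
Single-dose peak C₀ = D/Vd = 1413/103 ≈ 13.718 mcg/mL.
Steady-state trough Cmin,ss = C₀·f/(1−f) ≈ 13.718 × 0.3536/0.6464 ≈ 7.504 mcg/mL.
Trough 7.5 mcg/mL vs MEC 9 mcg/mL: subtherapeutic.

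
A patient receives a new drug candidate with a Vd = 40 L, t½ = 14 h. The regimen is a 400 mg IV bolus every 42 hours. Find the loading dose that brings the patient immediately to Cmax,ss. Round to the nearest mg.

457 mg

f = (1/2)^(42/14) ≈ 0.125000; accumulation ratio R = 1/(1−f) ≈ 1.14286.
Loading dose to hit Cmax,ss on first dose: D_load = D_maint·R ≈ 400 × 1.14286 ≈ 457.14 mg.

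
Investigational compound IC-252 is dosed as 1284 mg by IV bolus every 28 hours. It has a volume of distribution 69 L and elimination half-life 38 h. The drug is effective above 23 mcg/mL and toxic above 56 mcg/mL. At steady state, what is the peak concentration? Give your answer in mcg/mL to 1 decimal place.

46.5 mcg/mL

Over one 28-h interval, 28/38 ≈ 0.73684 half-lives elapse, leaving f ≈ 0.6001 of each dose.
At steady state, accumulation factor R = 1/(1 − e^(−kτ)) ≈ 2.5006.
Single-dose peak C₀ = D/Vd = 1284/69 ≈ 18.609 mcg/mL.
Steady-state peak Cmax,ss = C₀·R ≈ 18.609 × 2.5006 ≈ 46.534 mcg/mL.
Peak 46.5 mcg/mL vs MTC 56 mcg/mL: below toxic threshold.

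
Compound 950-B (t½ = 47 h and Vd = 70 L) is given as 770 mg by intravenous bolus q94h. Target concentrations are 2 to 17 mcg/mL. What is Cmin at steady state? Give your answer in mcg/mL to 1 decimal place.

3.7 mcg/mL

The dosing interval is 2 half-lives, so f = 2^(−2) = 0.25.
Accumulation ratio R = 1/(1 − f) = 1/0.75 = 4/3.
Single-dose peak C₀ = D/Vd = 770/70 = 11 mcg/mL.
Steady-state peak Cmax,ss = C₀·R = 11 × 4/3 ≈ 14.667 mcg/mL.
Steady-state trough Cmin,ss = Cmax,ss·f ≈ 14.667 × 0.25 ≈ 3.667 mcg/mL.
Trough 3.7 mcg/mL vs MEC 2 mcg/mL: adequate.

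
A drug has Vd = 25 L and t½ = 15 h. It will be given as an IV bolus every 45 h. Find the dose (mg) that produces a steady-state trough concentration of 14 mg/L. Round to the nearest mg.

τ/t½ = 45/15 ≈ 3, so f = (1/2)^(45/15) ≈ 0.125000.
Cmin,ss = (D/Vd)·f/(1−f), so D = Cmin,ss·Vd·(1−f)/f.
D = 14 × 25 × (1−f)/f ≈ 14 × 25 × 7.00000 ≈ 2450.00 mg.

2450 mg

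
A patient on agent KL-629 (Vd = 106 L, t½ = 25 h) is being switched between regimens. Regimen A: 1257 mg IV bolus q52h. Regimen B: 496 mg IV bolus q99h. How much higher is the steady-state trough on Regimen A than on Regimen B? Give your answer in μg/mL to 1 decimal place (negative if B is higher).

3.4 μg/mL

Regimen A: f = (1/2)^(52/25) ≈ 0.2365; Cmin,ss = (1257/106)·f/(1−f) ≈ 3.673 μg/mL.
Regimen B: f = (1/2)^(99/25) ≈ 0.0643; Cmin,ss = (496/106)·f/(1−f) ≈ 0.322 μg/mL.
Difference ≈ 3.673 − 0.322 ≈ 3.351 μg/mL.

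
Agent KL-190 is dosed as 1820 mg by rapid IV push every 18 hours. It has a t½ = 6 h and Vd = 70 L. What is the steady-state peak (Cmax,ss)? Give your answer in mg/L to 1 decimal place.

τ = 18 h = 3 half-lives, so f = (1/2)^3 = 0.125.
At steady state, R = 1/(1 − 0.125) = 8/7.
Single-dose peak C₀ = D/Vd = 1820/70 = 26 mg/L.
Steady-state peak Cmax,ss = C₀·R = 26 × 8/7 ≈ 29.714 mg/L.

29.7 mg/L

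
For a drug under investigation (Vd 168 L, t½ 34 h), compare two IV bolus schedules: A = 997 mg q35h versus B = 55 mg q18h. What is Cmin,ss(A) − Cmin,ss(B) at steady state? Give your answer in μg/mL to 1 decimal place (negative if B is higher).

5.0 μg/mL

Regimen A: f = (1/2)^(35/34) ≈ 0.4899; Cmin,ss = (997/168)·f/(1−f) ≈ 5.700 μg/mL.
Regimen B: f = (1/2)^(18/34) ≈ 0.6928; Cmin,ss = (55/168)·f/(1−f) ≈ 0.738 μg/mL.
Difference ≈ 5.700 − 0.738 ≈ 4.962 μg/mL.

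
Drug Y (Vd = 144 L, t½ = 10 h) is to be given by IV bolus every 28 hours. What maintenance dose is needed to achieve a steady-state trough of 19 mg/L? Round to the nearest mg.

τ/t½ = 28/10 ≈ 2.8, so f = (1/2)^(28/10) ≈ 0.143587.
Cmin,ss = (D/Vd)·f/(1−f), so D = Cmin,ss·Vd·(1−f)/f.
D = 19 × 144 × (1−f)/f ≈ 19 × 144 × 5.96442 ≈ 16318.65 mg.

16319 mg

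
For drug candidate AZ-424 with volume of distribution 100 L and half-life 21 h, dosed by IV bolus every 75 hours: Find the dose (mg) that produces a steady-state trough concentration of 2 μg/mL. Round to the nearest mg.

τ/t½ = 75/21 ≈ 3.5714, so f = (1/2)^(75/21) ≈ 0.084119.
Cmin,ss = (D/Vd)·f/(1−f), so D = Cmin,ss·Vd·(1−f)/f.
D = 2 × 100 × (1−f)/f ≈ 2 × 100 × 10.88792 ≈ 2177.58 mg.

2178 mg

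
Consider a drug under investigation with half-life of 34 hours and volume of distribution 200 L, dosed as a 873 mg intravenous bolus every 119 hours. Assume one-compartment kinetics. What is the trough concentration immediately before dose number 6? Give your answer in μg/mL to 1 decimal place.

f = (1/2)^(τ/t½) = (1/2)^(119/34) ≈ 0.0884.
C₀ = D/Vd = 873/200 ≈ 4.365 μg/mL.
Before the 6th dose, 5 doses have been given. Superposition: Cmin = C₀·(f + f² + … + f^5).
≈ 4.365 × (0.0884 + 0.0078 + 0.0007 + 0.0001 + 0.0000) ≈ 4.365 × 0.0970 ≈ 0.423 μg/mL.

0.4 μg/mL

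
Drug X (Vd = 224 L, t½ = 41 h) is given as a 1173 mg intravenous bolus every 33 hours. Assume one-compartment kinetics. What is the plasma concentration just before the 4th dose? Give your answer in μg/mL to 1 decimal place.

f = (1/2)^(τ/t½) = (1/2)^(33/41) ≈ 0.5724.
C₀ = D/Vd = 1173/224 ≈ 5.237 μg/mL.
Before the 4th dose, 3 doses have been given. Superposition: Cmin = C₀·(f + f² + … + f^3).
≈ 5.237 × (0.5724 + 0.3276 + 0.1875) ≈ 5.237 × 1.0875 ≈ 5.695 μg/mL.

5.7 μg/mL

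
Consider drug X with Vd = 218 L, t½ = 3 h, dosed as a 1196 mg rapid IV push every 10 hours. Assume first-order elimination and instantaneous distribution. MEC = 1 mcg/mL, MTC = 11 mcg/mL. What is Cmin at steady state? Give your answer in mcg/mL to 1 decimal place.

Over one 10-h interval, 10/3 ≈ 3.3333 half-lives elapse, leaving f ≈ 0.0992 of each dose.
Each bolus raises the concentration by D/Vd = 1196/218 ≈ 5.486 mcg/mL.
Steady-state trough Cmin,ss = C₀·f/(1−f) ≈ 5.486 × 0.0992/0.9008 ≈ 0.604 mcg/mL.
Trough 0.6 mcg/mL vs MEC 1 mcg/mL: subtherapeutic.

0.6 mcg/mL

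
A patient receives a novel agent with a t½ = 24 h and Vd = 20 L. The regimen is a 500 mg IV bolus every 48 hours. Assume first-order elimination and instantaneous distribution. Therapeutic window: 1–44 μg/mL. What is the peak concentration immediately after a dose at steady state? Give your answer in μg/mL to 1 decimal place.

33.3 μg/mL

τ = 48 h = 2 half-lives, so f = (1/2)^2 = 0.25.
Accumulation ratio R = 1/(1 − f) = 1/0.75 = 4/3.
Single-dose peak C₀ = D/Vd = 500/20 = 25 μg/mL.
Steady-state peak Cmax,ss = C₀·R = 25 × 4/3 ≈ 33.333 μg/mL.
Peak 33.3 μg/mL vs MTC 44 μg/mL: below toxic threshold.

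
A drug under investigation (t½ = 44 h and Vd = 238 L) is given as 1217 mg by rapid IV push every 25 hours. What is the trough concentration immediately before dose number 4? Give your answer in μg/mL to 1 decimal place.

7.3 μg/mL

f = (1/2)^(τ/t½) = (1/2)^(25/44) ≈ 0.6745.
C₀ = D/Vd = 1217/238 ≈ 5.113 μg/mL.
Before the 4th dose, 3 doses have been given. Superposition: Cmin = C₀·(f + f² + … + f^3).
≈ 5.113 × (0.6745 + 0.4550 + 0.3069) ≈ 5.113 × 1.4364 ≈ 7.344 μg/mL.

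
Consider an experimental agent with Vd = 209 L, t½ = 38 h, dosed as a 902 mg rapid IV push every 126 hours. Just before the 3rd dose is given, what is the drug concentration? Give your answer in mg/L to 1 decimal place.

0.5 mg/L

f = (1/2)^(τ/t½) = (1/2)^(126/38) ≈ 0.1004.
C₀ = D/Vd = 902/209 ≈ 4.316 mg/L.
Before the 3rd dose, 2 doses have been given. Superposition: Cmin = C₀·(f + f²).
≈ 4.316 × (0.1004 + 0.0101) ≈ 4.316 × 0.1105 ≈ 0.477 mg/L.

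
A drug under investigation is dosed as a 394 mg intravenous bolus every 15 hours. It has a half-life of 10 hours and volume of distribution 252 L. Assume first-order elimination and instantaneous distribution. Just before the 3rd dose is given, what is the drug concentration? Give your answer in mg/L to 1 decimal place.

0.7 mg/L

f = (1/2)^(τ/t½) = (1/2)^(15/10) ≈ 0.3536.
C₀ = D/Vd = 394/252 ≈ 1.563 mg/L.
Before the 3rd dose, 2 doses have been given. Superposition: Cmin = C₀·(f + f²).
≈ 1.563 × (0.3536 + 0.1250) ≈ 1.563 × 0.4786 ≈ 0.748 mg/L.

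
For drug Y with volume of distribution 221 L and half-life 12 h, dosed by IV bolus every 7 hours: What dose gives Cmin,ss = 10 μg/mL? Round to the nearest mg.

τ/t½ = 7/12 ≈ 0.58333, so f = (1/2)^(7/12) ≈ 0.667420.
Cmin,ss = (D/Vd)·f/(1−f), so D = Cmin,ss·Vd·(1−f)/f.
D = 10 × 221 × (1−f)/f ≈ 10 × 221 × 0.49831 ≈ 1101.27 mg.

1101 mg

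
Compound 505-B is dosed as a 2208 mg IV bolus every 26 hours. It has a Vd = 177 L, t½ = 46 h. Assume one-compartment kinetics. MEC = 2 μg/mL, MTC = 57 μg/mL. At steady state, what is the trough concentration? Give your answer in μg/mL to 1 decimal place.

τ/t½ = 26/46 ≈ 0.56522, so fraction remaining f = (1/2)^(26/46) ≈ 0.6759.
Accumulation ratio R = 1/(1 − f) ≈ 1/0.3241 ≈ 3.0855.
Each bolus raises the concentration by D/Vd = 2208/177 ≈ 12.475 μg/mL.
Cmax,ss = C₀/(1 − f) ≈ 12.475/0.3241 ≈ 38.491 μg/mL.
One interval later, Cmin,ss = Cmax,ss·e^(−kτ) ≈ 38.491 × 0.6759 ≈ 26.016 μg/mL.
Trough 26.0 μg/mL vs MEC 2 μg/mL: adequate.

26.0 μg/mL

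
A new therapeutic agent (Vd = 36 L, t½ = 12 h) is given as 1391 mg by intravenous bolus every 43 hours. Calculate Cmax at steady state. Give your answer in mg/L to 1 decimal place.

42.2 mg/L

τ/t½ = 43/12 ≈ 3.5833, so fraction remaining f = (1/2)^(43/12) ≈ 0.0834.
At steady state, accumulation factor R = 1/(1 − e^(−kτ)) ≈ 1.0910.
Each bolus raises the concentration by D/Vd = 1391/36 ≈ 38.639 mg/L.
Steady-state peak Cmax,ss = C₀·R ≈ 38.639 × 1.0910 ≈ 42.155 mg/L.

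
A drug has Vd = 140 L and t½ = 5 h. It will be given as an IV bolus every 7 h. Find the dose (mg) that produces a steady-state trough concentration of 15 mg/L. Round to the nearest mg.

3442 mg

τ/t½ = 7/5 ≈ 1.4, so f = (1/2)^(7/5) ≈ 0.378929.
Cmin,ss = (D/Vd)·f/(1−f), so D = Cmin,ss·Vd·(1−f)/f.
D = 15 × 140 × (1−f)/f ≈ 15 × 140 × 1.63902 ≈ 3441.94 mg.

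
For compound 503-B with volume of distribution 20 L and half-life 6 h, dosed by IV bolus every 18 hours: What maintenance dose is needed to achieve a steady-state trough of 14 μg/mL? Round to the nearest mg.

1960 mg

τ/t½ = 18/6 ≈ 3, so f = (1/2)^(18/6) ≈ 0.125000.
Cmin,ss = (D/Vd)·f/(1−f), so D = Cmin,ss·Vd·(1−f)/f.
D = 14 × 20 × (1−f)/f ≈ 14 × 20 × 7.00000 ≈ 1960.00 mg.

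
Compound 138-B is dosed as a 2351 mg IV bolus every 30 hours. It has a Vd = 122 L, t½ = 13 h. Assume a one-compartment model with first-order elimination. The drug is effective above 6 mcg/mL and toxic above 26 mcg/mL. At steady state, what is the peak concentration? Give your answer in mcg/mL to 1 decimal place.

Over one 30-h interval, 30/13 ≈ 2.3077 half-lives elapse, leaving f ≈ 0.2020 of each dose.
At steady state, accumulation factor R = 1/(1 − e^(−kτ)) ≈ 1.2531.
Each bolus raises the concentration by D/Vd = 2351/122 ≈ 19.270 mcg/mL.
Steady-state peak Cmax,ss = C₀·R ≈ 19.270 × 1.2531 ≈ 24.147 mcg/mL.
Peak 24.1 mcg/mL vs MTC 26 mcg/mL: below toxic threshold.

24.1 mcg/mL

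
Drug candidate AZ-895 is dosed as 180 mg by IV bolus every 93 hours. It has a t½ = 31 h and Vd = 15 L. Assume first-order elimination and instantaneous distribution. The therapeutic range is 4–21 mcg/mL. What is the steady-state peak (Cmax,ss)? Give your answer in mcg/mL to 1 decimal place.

τ = 93 h = 3 half-lives, so f = (1/2)^3 = 0.125.
At steady state, R = 1/(1 − 0.125) = 8/7.
Single-dose peak C₀ = D/Vd = 180/15 = 12 mcg/mL.
Steady-state peak Cmax,ss = C₀·R = 12 × 8/7 ≈ 13.714 mcg/mL.
Peak 13.7 mcg/mL vs MTC 21 mcg/mL: below toxic threshold.

13.7 mcg/mL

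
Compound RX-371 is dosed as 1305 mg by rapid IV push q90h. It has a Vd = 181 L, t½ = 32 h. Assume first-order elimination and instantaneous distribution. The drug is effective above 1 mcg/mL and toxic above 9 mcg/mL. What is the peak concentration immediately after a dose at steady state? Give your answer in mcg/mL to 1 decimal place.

k = ln2/t½ = ln2/32 ≈ 0.021661 h⁻¹; fraction remaining f = e^(−kτ) = e^(−0.021661×90) ≈ 0.1423.
At steady state, accumulation factor R = 1/(1 − e^(−kτ)) ≈ 1.1659.
Each bolus raises the concentration by D/Vd = 1305/181 ≈ 7.210 mcg/mL.
Steady-state peak Cmax,ss = C₀·R ≈ 7.210 × 1.1659 ≈ 8.406 mcg/mL.
Peak 8.4 mcg/mL vs MTC 9 mcg/mL: below toxic threshold.

8.4 mcg/mL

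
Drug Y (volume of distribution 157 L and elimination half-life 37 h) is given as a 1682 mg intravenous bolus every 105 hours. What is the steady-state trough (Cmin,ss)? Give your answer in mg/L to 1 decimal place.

k = ln2/t½ = ln2/37 ≈ 0.018734 h⁻¹; fraction remaining f = e^(−kτ) = e^(−0.018734×105) ≈ 0.1399.
At steady state, accumulation factor R = 1/(1 − e^(−kτ)) ≈ 1.1627.
Each bolus raises the concentration by D/Vd = 1682/157 ≈ 10.713 mg/L.
Steady-state peak Cmax,ss = C₀·R ≈ 10.713 × 1.1627 ≈ 12.456 mg/L.
Steady-state trough Cmin,ss = Cmax,ss·f ≈ 12.456 × 0.1399 ≈ 1.743 mg/L.

1.7 mg/L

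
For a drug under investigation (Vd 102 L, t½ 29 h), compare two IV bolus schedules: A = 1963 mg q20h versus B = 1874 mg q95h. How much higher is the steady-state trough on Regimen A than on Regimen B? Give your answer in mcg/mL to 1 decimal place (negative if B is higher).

29.3 mcg/mL

Regimen A: f = (1/2)^(20/29) ≈ 0.6200; Cmin,ss = (1963/102)·f/(1−f) ≈ 31.400 mcg/mL.
Regimen B: f = (1/2)^(95/29) ≈ 0.1032; Cmin,ss = (1874/102)·f/(1−f) ≈ 2.114 mcg/mL.
Difference ≈ 31.400 − 2.114 ≈ 29.286 mcg/mL.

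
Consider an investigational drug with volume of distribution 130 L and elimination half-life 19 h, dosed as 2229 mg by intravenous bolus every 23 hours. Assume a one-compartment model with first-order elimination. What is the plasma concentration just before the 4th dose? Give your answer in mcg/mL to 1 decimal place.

12.0 mcg/mL

f = (1/2)^(τ/t½) = (1/2)^(23/19) ≈ 0.4321.
C₀ = D/Vd = 2229/130 ≈ 17.146 mcg/mL.
Before the 4th dose, 3 doses have been given. Superposition: Cmin = C₀·(f + f² + … + f^3).
≈ 17.146 × (0.4321 + 0.1867 + 0.0807) ≈ 17.146 × 0.6995 ≈ 11.994 mcg/mL.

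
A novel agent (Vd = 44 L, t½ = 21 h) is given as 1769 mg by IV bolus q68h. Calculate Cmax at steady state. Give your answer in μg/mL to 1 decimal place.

τ/t½ = 68/21 ≈ 3.2381, so fraction remaining f = (1/2)^(68/21) ≈ 0.1060.
At steady state, accumulation factor R = 1/(1 − e^(−kτ)) ≈ 1.1186.
Each bolus raises the concentration by D/Vd = 1769/44 ≈ 40.205 μg/mL.
Cmax,ss = C₀/(1 − f) ≈ 40.205/0.8940 ≈ 44.972 μg/mL.

45.0 μg/mL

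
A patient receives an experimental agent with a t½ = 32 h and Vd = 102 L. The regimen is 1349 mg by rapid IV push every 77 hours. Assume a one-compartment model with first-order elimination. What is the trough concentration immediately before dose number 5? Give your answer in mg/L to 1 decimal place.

3.1 mg/L

f = (1/2)^(τ/t½) = (1/2)^(77/32) ≈ 0.1886.
C₀ = D/Vd = 1349/102 ≈ 13.225 mg/L.
Before the 5th dose, 4 doses have been given. Superposition: Cmin = C₀·(f + f² + … + f^4).
≈ 13.225 × (0.1886 + 0.0356 + 0.0067 + 0.0013) ≈ 13.225 × 0.2322 ≈ 3.071 mg/L.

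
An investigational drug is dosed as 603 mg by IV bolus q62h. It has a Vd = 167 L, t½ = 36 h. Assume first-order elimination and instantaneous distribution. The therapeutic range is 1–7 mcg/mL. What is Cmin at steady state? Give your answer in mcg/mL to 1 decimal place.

1.6 mcg/mL

Over one 62-h interval, 62/36 ≈ 1.7222 half-lives elapse, leaving f ≈ 0.3031 of each dose.
Each bolus raises the concentration by D/Vd = 603/167 ≈ 3.611 mcg/mL.
Steady-state trough Cmin,ss = C₀·f/(1−f) ≈ 3.611 × 0.3031/0.6969 ≈ 1.571 mcg/mL.
Trough 1.6 mcg/mL vs MEC 1 mcg/mL: adequate.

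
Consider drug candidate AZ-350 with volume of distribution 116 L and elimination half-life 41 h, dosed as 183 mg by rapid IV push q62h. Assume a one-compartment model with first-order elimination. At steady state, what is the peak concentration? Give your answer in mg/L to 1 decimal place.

2.4 mg/L

Over one 62-h interval, 62/41 ≈ 1.5122 half-lives elapse, leaving f ≈ 0.3506 of each dose.
Accumulation ratio R = 1/(1 − f) ≈ 1/0.6494 ≈ 1.5399.
Single-dose peak C₀ = D/Vd = 183/116 ≈ 1.578 mg/L.
Cmax,ss = C₀/(1 − f) ≈ 1.578/0.6494 ≈ 2.430 mg/L.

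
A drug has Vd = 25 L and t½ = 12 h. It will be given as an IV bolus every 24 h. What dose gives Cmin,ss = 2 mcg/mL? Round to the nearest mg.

τ/t½ = 24/12 ≈ 2, so f = (1/2)^(24/12) ≈ 0.250000.
Cmin,ss = (D/Vd)·f/(1−f), so D = Cmin,ss·Vd·(1−f)/f.
D = 2 × 25 × (1−f)/f ≈ 2 × 25 × 3.00000 ≈ 150.00 mg.

150 mg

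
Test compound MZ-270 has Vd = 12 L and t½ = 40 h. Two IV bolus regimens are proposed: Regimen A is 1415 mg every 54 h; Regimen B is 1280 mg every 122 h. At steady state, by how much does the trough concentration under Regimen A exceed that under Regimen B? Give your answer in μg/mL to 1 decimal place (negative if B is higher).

Regimen A: f = (1/2)^(54/40) ≈ 0.3923; Cmin,ss = (1415/12)·f/(1−f) ≈ 76.121 μg/mL.
Regimen B: f = (1/2)^(122/40) ≈ 0.1207; Cmin,ss = (1280/12)·f/(1−f) ≈ 14.642 μg/mL.
Difference ≈ 76.121 − 14.642 ≈ 61.479 μg/mL.

61.5 μg/mL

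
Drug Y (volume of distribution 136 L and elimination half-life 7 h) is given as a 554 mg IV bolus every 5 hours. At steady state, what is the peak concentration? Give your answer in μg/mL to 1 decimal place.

10.4 μg/mL

Over one 5-h interval, 5/7 ≈ 0.71429 half-lives elapse, leaving f ≈ 0.6095 of each dose.
At steady state, accumulation factor R = 1/(1 − e^(−kτ)) ≈ 2.5608.
Single-dose peak C₀ = D/Vd = 554/136 ≈ 4.074 μg/mL.
Cmax,ss = C₀/(1 − f) ≈ 4.074/0.3905 ≈ 10.433 μg/mL.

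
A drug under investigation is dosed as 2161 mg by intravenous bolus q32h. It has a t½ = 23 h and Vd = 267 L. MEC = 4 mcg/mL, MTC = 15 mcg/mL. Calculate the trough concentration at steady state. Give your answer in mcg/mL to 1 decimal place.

k = ln2/t½ = ln2/23 ≈ 0.030137 h⁻¹; fraction remaining f = e^(−kτ) = e^(−0.030137×32) ≈ 0.3812.
Accumulation ratio R = 1/(1 − f) ≈ 1/0.6188 ≈ 1.6160.
Each bolus raises the concentration by D/Vd = 2161/267 ≈ 8.094 mcg/mL.
Cmax,ss = C₀/(1 − f) ≈ 8.094/0.6188 ≈ 13.080 mcg/mL.
Steady-state trough Cmin,ss = Cmax,ss·f ≈ 13.080 × 0.3812 ≈ 4.986 mcg/mL.
Trough 5.0 mcg/mL vs MEC 4 mcg/mL: adequate.

5.0 mcg/mL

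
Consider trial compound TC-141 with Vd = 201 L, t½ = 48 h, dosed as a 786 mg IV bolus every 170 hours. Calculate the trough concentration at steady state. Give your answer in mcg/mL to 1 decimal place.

k = ln2/t½ = ln2/48 ≈ 0.014441 h⁻¹; fraction remaining f = e^(−kτ) = e^(−0.014441×170) ≈ 0.0859.
At steady state, accumulation factor R = 1/(1 − e^(−kτ)) ≈ 1.0940.
Each bolus raises the concentration by D/Vd = 786/201 ≈ 3.910 mcg/mL.
Steady-state peak Cmax,ss = C₀·R ≈ 3.910 × 1.0940 ≈ 4.278 mcg/mL.
Steady-state trough Cmin,ss = Cmax,ss·f ≈ 4.278 × 0.0859 ≈ 0.367 mcg/mL.

0.4 mcg/mL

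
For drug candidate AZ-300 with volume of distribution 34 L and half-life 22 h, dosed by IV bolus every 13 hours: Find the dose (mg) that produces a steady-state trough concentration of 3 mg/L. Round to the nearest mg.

52 mg

τ/t½ = 13/22 ≈ 0.59091, so f = (1/2)^(13/22) ≈ 0.663924.
Cmin,ss = (D/Vd)·f/(1−f), so D = Cmin,ss·Vd·(1−f)/f.
D = 3 × 34 × (1−f)/f ≈ 3 × 34 × 0.50620 ≈ 51.63 mg.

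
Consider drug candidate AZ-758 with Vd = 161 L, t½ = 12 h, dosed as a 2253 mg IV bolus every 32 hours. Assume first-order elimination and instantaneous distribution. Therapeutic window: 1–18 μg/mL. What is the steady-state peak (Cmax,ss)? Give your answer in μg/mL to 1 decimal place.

16.6 μg/mL

k = ln2/t½ = ln2/12 ≈ 0.057762 h⁻¹; fraction remaining f = e^(−kτ) = e^(−0.057762×32) ≈ 0.1575.
At steady state, accumulation factor R = 1/(1 − e^(−kτ)) ≈ 1.1869.
Single-dose peak C₀ = D/Vd = 2253/161 ≈ 13.994 μg/mL.
Steady-state peak Cmax,ss = C₀·R ≈ 13.994 × 1.1869 ≈ 16.609 μg/mL.
Peak 16.6 μg/mL vs MTC 18 μg/mL: below toxic threshold.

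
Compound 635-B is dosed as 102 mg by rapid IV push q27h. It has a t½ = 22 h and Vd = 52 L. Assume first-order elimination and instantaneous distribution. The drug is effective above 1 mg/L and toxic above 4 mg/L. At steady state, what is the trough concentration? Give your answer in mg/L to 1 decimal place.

Over one 27-h interval, 27/22 ≈ 1.2273 half-lives elapse, leaving f ≈ 0.4271 of each dose.
At steady state, accumulation factor R = 1/(1 − e^(−kτ)) ≈ 1.7455.
Each bolus raises the concentration by D/Vd = 102/52 ≈ 1.962 mg/L.
Steady-state peak Cmax,ss = C₀·R ≈ 1.962 × 1.7455 ≈ 3.425 mg/L.
One interval later, Cmin,ss = Cmax,ss·e^(−kτ) ≈ 3.425 × 0.4271 ≈ 1.463 mg/L.
Trough 1.5 mg/L vs MEC 1 mg/L: adequate.

1.5 mg/L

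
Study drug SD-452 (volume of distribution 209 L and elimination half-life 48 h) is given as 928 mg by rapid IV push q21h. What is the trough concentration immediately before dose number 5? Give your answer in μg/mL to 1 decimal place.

f = (1/2)^(τ/t½) = (1/2)^(21/48) ≈ 0.7384.
C₀ = D/Vd = 928/209 ≈ 4.440 μg/mL.
Before the 5th dose, 4 doses have been given. Superposition: Cmin = C₀·(f + f² + … + f^4).
≈ 4.440 × (0.7384 + 0.5452 + 0.4026 + 0.2973) ≈ 4.440 × 1.9835 ≈ 8.807 μg/mL.

8.8 μg/mL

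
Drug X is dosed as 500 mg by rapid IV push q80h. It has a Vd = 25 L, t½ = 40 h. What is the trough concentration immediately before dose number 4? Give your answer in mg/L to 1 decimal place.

6.6 mg/L

f = (1/2)^(τ/t½) = (1/2)^(80/40) ≈ 0.2500.
C₀ = D/Vd = 500/25 ≈ 20.000 mg/L.
Before the 4th dose, 3 doses have been given. Superposition: Cmin = C₀·(f + f² + … + f^3).
≈ 20.000 × (0.2500 + 0.0625 + 0.0156) ≈ 20.000 × 0.3281 ≈ 6.562 mg/L.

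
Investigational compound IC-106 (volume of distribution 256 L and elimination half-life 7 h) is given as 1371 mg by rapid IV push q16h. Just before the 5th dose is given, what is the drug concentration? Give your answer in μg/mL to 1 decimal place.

f = (1/2)^(τ/t½) = (1/2)^(16/7) ≈ 0.2051.
C₀ = D/Vd = 1371/256 ≈ 5.355 μg/mL.
Before the 5th dose, 4 doses have been given. Superposition: Cmin = C₀·(f + f² + … + f^4).
≈ 5.355 × (0.2051 + 0.0421 + 0.0086 + 0.0018) ≈ 5.355 × 0.2576 ≈ 1.379 μg/mL.

1.4 μg/mL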